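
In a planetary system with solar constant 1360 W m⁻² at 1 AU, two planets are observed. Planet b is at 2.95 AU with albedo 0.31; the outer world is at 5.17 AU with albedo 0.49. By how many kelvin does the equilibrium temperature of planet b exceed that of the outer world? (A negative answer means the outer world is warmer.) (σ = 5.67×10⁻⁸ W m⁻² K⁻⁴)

T_eq = [S₀(1−A)/(4σd²)]^(1/4), so T ∝ (1−A)^(1/4) / √d.
T₁ = [1360×0.69/(4×5.67×10⁻⁸×2.95²)]^(1/4) = 147.66 K.
T₂ = [1360×0.51/(4×5.67×10⁻⁸×5.17²)]^(1/4) = 103.42 K.

ΔT ≈ 44.2 K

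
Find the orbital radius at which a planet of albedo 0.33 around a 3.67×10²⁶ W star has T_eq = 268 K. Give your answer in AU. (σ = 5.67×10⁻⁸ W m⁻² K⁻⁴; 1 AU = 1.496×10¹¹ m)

From T_eq⁴ = L(1−A)/(16πσd²): d = √[L(1−A)/(16πσT_eq⁴)].
d = √[3.67×10²⁶ × 0.67 / (16π × 5.67×10⁻⁸ × (268)⁴)] = 1.29×10¹¹ m = 0.864 AU.

d ≈ 0.864 AU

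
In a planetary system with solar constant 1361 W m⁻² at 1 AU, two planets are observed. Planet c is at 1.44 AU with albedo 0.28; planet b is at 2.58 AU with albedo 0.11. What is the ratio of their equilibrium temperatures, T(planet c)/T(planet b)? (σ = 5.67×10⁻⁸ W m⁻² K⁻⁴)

T_eq = [S₀(1−A)/(4σd²)]^(1/4), so T ∝ (1−A)^(1/4) / √d.
T₁ = [1361×0.72/(4×5.67×10⁻⁸×1.44²)]^(1/4) = 213.65 K.
T₂ = [1361×0.89/(4×5.67×10⁻⁸×2.58²)]^(1/4) = 168.30 K.

T₁/T₂ ≈ 1.269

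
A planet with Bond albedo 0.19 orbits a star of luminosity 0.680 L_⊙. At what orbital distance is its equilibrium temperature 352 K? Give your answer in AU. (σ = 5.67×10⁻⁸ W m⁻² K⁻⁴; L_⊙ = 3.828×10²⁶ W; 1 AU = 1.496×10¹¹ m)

d ≈ 0.464 AU

L = 0.680 × 3.828×10²⁶ = 2.60×10²⁶ W.
From T_eq⁴ = L(1−A)/(16πσd²): d = √[L(1−A)/(16πσT_eq⁴)].
d = √[2.60×10²⁶ × 0.81 / (16π × 5.67×10⁻⁸ × (352)⁴)] = 6.94×10¹⁰ m = 0.464 AU.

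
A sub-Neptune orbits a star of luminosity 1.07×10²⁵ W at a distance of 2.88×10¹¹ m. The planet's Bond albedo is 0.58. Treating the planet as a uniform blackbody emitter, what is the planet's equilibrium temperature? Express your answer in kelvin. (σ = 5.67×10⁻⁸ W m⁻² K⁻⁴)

Flux: S = L/(4πd²) = 1.07×10²⁵/(4π×(2.88×10¹¹)²) = 10.3 W m⁻².
Energy balance: absorbed = emitted ⇒ πR²·S(1−A) = 4πR²·σT_eq⁴, so T_eq⁴ = S(1−A)/(4σ).
T_eq = [10.3 × 0.42 / (4 × 5.67×10⁻⁸)]^(1/4) = (1.90×10⁷)^(1/4) = 66.0 K.

T_eq ≈ 66.0 K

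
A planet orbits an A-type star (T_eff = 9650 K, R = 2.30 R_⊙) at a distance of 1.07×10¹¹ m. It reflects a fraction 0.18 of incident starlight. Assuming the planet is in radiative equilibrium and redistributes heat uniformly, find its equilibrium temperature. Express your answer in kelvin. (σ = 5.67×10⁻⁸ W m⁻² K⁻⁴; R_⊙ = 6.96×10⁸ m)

R_⋆ = 2.30 × 6.96×10⁸ = 1.60×10⁹ m.
L = 4πR_⋆²σT_⋆⁴ = 4π(1.60×10⁹)² × 5.67×10⁻⁸ × (9650)⁴ = 1.58×10²⁸ W.
S = L/(4πd²) = 1.10×10⁵ W m⁻².
Energy balance: absorbed = emitted ⇒ πR²·S(1−A) = 4πR²·σT_eq⁴, so T_eq⁴ = S(1−A)/(4σ).
T_eq = [1.10×10⁵ × 0.82 / (4 × 5.67×10⁻⁸)]^(1/4) = (3.98×10¹¹)^(1/4) = 794 K.

T_eq ≈ 794 K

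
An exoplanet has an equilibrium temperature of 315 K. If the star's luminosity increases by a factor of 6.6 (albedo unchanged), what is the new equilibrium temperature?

T_eq ∝ L^(1/4) · d^(−1/2).
T′ = 315 × 6.6^(1/4) = 505 K.

T_eq ≈ 505 K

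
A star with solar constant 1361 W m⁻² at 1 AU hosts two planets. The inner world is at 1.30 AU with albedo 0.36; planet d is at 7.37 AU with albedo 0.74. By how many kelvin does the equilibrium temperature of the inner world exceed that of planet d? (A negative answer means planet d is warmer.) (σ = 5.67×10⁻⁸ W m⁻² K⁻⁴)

ΔT ≈ 145.1 K

T_eq = [S₀(1−A)/(4σd²)]^(1/4), so T ∝ (1−A)^(1/4) / √d.
T₁ = [1361×0.64/(4×5.67×10⁻⁸×1.30²)]^(1/4) = 218.34 K.
T₂ = [1361×0.26/(4×5.67×10⁻⁸×7.37²)]^(1/4) = 73.21 K.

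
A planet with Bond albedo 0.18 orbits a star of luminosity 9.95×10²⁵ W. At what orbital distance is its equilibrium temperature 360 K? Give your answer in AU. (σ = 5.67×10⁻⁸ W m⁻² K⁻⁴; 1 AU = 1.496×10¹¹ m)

d ≈ 0.276 AU

From T_eq⁴ = L(1−A)/(16πσd²): d = √[L(1−A)/(16πσT_eq⁴)].
d = √[9.95×10²⁵ × 0.82 / (16π × 5.67×10⁻⁸ × (360)⁴)] = 4.13×10¹⁰ m = 0.276 AU.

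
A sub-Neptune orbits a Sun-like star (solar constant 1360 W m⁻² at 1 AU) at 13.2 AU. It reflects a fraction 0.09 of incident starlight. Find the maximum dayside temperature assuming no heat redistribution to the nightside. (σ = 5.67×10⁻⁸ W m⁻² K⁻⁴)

T_ss ≈ 106 K

Flux at 13.2 AU: S = 1360/13.2² = 7.81 W m⁻².
With no redistribution each surface element balances locally: S(1−A) = σT⁴.
T = [7.81 × 0.91 / 5.67×10⁻⁸]^(1/4) = (1.25×10⁸)^(1/4) = 106 K.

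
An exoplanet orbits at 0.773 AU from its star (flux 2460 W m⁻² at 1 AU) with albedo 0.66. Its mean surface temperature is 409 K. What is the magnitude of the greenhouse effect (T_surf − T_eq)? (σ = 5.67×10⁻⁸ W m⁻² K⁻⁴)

S = 2460/0.773² = 4117 W m⁻².
T_eq = [S(1−A)/(4σ)]^(1/4) = [4117×0.34/(4×5.67×10⁻⁸)]^(1/4) = 280.3 K.
ΔT = T_surf − T_eq = 409 − 280.3.

ΔT ≈ 128.7 K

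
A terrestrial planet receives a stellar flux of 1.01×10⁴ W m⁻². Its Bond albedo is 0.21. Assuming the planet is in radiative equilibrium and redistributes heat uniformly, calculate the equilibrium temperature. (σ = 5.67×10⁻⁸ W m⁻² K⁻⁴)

Energy balance: absorbed = emitted ⇒ πR²·S(1−A) = 4πR²·σT_eq⁴, so T_eq⁴ = S(1−A)/(4σ).
T_eq = [1.01×10⁴ × 0.79 / (4 × 5.67×10⁻⁸)]^(1/4) = (3.52×10¹⁰)^(1/4) = 433 K.

T_eq ≈ 433 K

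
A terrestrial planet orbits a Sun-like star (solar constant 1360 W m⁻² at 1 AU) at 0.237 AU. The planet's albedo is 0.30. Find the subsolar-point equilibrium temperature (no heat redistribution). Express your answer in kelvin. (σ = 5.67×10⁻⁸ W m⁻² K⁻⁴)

Flux at 0.237 AU: S = 1360/0.237² = 2.42×10⁴ W m⁻².
At the subsolar point the surface absorbs S(1−A) and emits σT⁴ per unit area — no factor of 4, since only the local patch is in balance.
T = [2.42×10⁴ × 0.70 / 5.67×10⁻⁸]^(1/4) = (2.99×10¹¹)^(1/4) = 739 K.

T_ss ≈ 739 K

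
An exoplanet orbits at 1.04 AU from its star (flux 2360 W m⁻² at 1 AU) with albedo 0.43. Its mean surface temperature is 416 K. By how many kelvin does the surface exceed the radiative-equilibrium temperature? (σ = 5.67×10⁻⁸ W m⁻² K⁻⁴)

ΔT ≈ 143.9 K

S = 2360/1.04² = 2182 W m⁻².
T_eq = [S(1−A)/(4σ)]^(1/4) = [2182×0.57/(4×5.67×10⁻⁸)]^(1/4) = 272.1 K.
ΔT = T_surf − T_eq = 416 − 272.1.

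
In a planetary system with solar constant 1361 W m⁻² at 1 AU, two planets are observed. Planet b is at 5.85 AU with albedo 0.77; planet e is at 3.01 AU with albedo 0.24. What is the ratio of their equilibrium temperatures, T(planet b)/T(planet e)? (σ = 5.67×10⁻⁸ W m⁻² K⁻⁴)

T_eq = [S₀(1−A)/(4σd²)]^(1/4), so T ∝ (1−A)^(1/4) / √d.
T₁ = [1361×0.23/(4×5.67×10⁻⁸×5.85²)]^(1/4) = 79.69 K.
T₂ = [1361×0.76/(4×5.67×10⁻⁸×3.01²)]^(1/4) = 149.79 K.

T₁/T₂ ≈ 0.532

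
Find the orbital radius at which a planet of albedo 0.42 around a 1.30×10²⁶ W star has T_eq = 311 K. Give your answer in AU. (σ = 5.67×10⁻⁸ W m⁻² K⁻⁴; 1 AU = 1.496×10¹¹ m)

d ≈ 0.355 AU

From T_eq⁴ = L(1−A)/(16πσd²): d = √[L(1−A)/(16πσT_eq⁴)].
d = √[1.30×10²⁶ × 0.58 / (16π × 5.67×10⁻⁸ × (311)⁴)] = 5.32×10¹⁰ m = 0.355 AU.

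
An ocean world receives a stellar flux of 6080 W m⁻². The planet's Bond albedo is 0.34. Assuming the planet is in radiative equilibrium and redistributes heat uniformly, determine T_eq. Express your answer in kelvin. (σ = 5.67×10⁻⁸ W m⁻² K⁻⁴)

T_eq ≈ 365 K

Energy balance: absorbed = emitted ⇒ πR²·S(1−A) = 4πR²·σT_eq⁴, so T_eq⁴ = S(1−A)/(4σ).
T_eq = [6080 × 0.66 / (4 × 5.67×10⁻⁸)]^(1/4) = (1.77×10¹⁰)^(1/4) = 365 K.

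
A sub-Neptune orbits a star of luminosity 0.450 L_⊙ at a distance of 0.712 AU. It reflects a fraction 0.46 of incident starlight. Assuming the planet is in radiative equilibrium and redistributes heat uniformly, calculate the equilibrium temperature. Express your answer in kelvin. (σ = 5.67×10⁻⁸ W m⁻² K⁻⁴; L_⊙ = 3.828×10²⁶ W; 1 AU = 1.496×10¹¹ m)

d = 0.712 AU = 1.07×10¹¹ m.
L = 0.450 × 3.828×10²⁶ = 1.72×10²⁶ W.
Flux: S = L/(4πd²) = 1.72×10²⁶/(4π×(1.07×10¹¹)²) = 1210 W m⁻².
Energy balance: absorbed = emitted ⇒ πR²·S(1−A) = 4πR²·σT_eq⁴, so T_eq⁴ = S(1−A)/(4σ).
T_eq = [1210 × 0.54 / (4 × 5.67×10⁻⁸)]^(1/4) = (2.88×10⁹)^(1/4) = 232 K.

T_eq ≈ 232 K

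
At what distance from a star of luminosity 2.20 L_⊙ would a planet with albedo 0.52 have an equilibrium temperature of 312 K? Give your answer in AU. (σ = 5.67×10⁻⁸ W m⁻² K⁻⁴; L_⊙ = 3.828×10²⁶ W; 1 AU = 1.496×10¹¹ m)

L = 2.20 × 3.828×10²⁶ = 8.42×10²⁶ W.
From T_eq⁴ = L(1−A)/(16πσd²): d = √[L(1−A)/(16πσT_eq⁴)].
d = √[8.42×10²⁶ × 0.48 / (16π × 5.67×10⁻⁸ × (312)⁴)] = 1.22×10¹¹ m = 0.818 AU.

d ≈ 0.818 AU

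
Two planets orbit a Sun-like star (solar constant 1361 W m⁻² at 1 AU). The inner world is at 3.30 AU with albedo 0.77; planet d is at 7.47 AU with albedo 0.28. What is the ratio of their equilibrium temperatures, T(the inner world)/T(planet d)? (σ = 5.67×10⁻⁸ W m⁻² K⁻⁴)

T₁/T₂ ≈ 1.131

T_eq = [S₀(1−A)/(4σd²)]^(1/4), so T ∝ (1−A)^(1/4) / √d.
T₁ = [1361×0.23/(4×5.67×10⁻⁸×3.30²)]^(1/4) = 106.10 K.
T₂ = [1361×0.72/(4×5.67×10⁻⁸×7.47²)]^(1/4) = 93.81 K.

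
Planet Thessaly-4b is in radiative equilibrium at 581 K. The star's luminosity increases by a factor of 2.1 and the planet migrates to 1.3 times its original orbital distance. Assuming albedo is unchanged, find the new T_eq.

T_eq ∝ L^(1/4) · d^(−1/2).
T′ = 581 × 2.1^(1/4) / 1.3^(1/2) = 613 K.

T_eq ≈ 613 K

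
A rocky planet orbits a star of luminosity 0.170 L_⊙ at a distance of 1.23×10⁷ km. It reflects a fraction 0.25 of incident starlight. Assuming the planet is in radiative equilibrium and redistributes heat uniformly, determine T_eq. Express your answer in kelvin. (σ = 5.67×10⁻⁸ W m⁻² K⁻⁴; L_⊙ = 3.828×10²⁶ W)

d = 1.23×10⁷ km = 1.23×10¹⁰ m.
L = 0.170 × 3.828×10²⁶ = 6.51×10²⁵ W.
Flux: S = L/(4πd²) = 6.51×10²⁵/(4π×(1.23×10¹⁰)²) = 3.42×10⁴ W m⁻².
Energy balance: absorbed = emitted ⇒ πR²·S(1−A) = 4πR²·σT_eq⁴, so T_eq⁴ = S(1−A)/(4σ).
T_eq = [3.42×10⁴ × 0.75 / (4 × 5.67×10⁻⁸)]^(1/4) = (1.13×10¹¹)^(1/4) = 580 K.

T_eq ≈ 580 K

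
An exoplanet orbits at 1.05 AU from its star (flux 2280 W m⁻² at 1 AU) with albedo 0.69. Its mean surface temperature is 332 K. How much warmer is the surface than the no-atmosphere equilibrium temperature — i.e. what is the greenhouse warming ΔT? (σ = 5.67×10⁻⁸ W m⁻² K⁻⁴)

ΔT ≈ 101.4 K

S = 2280/1.05² = 2068 W m⁻².
T_eq = [S(1−A)/(4σ)]^(1/4) = [2068×0.31/(4×5.67×10⁻⁸)]^(1/4) = 230.6 K.
ΔT = T_surf − T_eq = 332 − 230.6.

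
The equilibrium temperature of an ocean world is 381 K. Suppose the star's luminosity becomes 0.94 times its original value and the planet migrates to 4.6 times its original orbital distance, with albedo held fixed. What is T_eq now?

T_eq ≈ 175 K

T_eq ∝ L^(1/4) · d^(−1/2).
T′ = 381 × 0.94^(1/4) / 4.6^(1/2) = 175 K.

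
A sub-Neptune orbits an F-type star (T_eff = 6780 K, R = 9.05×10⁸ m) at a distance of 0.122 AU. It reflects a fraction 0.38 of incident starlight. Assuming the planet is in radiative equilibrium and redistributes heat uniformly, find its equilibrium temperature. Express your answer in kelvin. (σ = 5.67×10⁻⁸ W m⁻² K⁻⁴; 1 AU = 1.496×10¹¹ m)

d = 0.122 AU = 1.83×10¹⁰ m.
L = 4πR_⋆²σT_⋆⁴ = 4π(9.05×10⁸)² × 5.67×10⁻⁸ × (6780)⁴ = 1.23×10²⁷ W.
S = L/(4πd²) = 2.95×10⁵ W m⁻².
Energy balance: absorbed = emitted ⇒ πR²·S(1−A) = 4πR²·σT_eq⁴, so T_eq⁴ = S(1−A)/(4σ).
T_eq = [2.95×10⁵ × 0.62 / (4 × 5.67×10⁻⁸)]^(1/4) = (8.05×10¹¹)^(1/4) = 947 K.

T_eq ≈ 947 K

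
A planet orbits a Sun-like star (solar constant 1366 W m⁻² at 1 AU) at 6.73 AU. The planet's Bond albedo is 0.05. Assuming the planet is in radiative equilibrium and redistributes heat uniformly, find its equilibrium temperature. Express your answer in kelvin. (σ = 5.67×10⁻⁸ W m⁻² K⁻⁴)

Flux at 6.73 AU: S = 1366/6.73² = 30.2 W m⁻².
Energy balance: absorbed = emitted ⇒ πR²·S(1−A) = 4πR²·σT_eq⁴, so T_eq⁴ = S(1−A)/(4σ).
T_eq = [30.2 × 0.95 / (4 × 5.67×10⁻⁸)]^(1/4) = (1.26×10⁸)^(1/4) = 106 K.

T_eq ≈ 106 K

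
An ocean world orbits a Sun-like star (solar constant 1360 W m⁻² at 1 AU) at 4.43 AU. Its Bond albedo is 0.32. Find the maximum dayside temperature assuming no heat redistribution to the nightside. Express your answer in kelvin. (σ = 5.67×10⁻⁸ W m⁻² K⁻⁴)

T_ss ≈ 170 K

Flux at 4.43 AU: S = 1360/4.43² = 69.3 W m⁻².
With no redistribution each surface element balances locally: S(1−A) = σT⁴.
T = [69.3 × 0.68 / 5.67×10⁻⁸]^(1/4) = (8.31×10⁸)^(1/4) = 170 K.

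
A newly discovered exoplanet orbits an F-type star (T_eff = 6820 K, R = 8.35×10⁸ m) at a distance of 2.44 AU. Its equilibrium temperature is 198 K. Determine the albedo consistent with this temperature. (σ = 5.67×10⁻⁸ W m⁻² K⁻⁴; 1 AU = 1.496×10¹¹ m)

d = 2.44 AU = 3.65×10¹¹ m.
L = 4πR_⋆²σT_⋆⁴ = 4π(8.35×10⁸)² × 5.67×10⁻⁸ × (6820)⁴ = 1.07×10²⁷ W.
S = L/(4πd²) = 642 W m⁻².
From T_eq⁴ = S(1−A)/(4σ): 1−A = 4σT_eq⁴/S.
1−A = 4 × 5.67×10⁻⁸ × (198)⁴ / 642 = 0.543.

A ≈ 0.46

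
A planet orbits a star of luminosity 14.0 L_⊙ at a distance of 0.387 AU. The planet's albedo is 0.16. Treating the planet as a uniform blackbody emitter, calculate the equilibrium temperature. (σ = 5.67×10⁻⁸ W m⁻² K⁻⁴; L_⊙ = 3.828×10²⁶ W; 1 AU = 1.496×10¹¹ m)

T_eq ≈ 829 K

d = 0.387 AU = 5.79×10¹⁰ m.
L = 14.0 × 3.828×10²⁶ = 5.36×10²⁷ W.
Flux: S = L/(4πd²) = 5.36×10²⁷/(4π×(5.79×10¹⁰)²) = 1.27×10⁵ W m⁻².
Energy balance: absorbed = emitted ⇒ πR²·S(1−A) = 4πR²·σT_eq⁴, so T_eq⁴ = S(1−A)/(4σ).
T_eq = [1.27×10⁵ × 0.84 / (4 × 5.67×10⁻⁸)]^(1/4) = (4.71×10¹¹)^(1/4) = 829 K.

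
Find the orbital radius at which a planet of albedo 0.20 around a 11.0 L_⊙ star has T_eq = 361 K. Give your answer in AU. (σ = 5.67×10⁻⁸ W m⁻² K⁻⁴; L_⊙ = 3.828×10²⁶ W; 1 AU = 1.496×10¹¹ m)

L = 11.0 × 3.828×10²⁶ = 4.21×10²⁷ W.
From T_eq⁴ = L(1−A)/(16πσd²): d = √[L(1−A)/(16πσT_eq⁴)].
d = √[4.21×10²⁷ × 0.80 / (16π × 5.67×10⁻⁸ × (361)⁴)] = 2.64×10¹¹ m = 1.76 AU.

d ≈ 1.76 AU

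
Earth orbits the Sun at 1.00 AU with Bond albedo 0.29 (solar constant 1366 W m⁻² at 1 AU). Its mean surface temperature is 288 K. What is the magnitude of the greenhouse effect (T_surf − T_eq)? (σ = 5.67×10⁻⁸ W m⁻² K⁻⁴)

S = 1366/1.00² = 1366 W m⁻².
T_eq = [S(1−A)/(4σ)]^(1/4) = [1366×0.71/(4×5.67×10⁻⁸)]^(1/4) = 255.7 K.
ΔT = T_surf − T_eq = 288 − 255.7.

ΔT ≈ 32.3 K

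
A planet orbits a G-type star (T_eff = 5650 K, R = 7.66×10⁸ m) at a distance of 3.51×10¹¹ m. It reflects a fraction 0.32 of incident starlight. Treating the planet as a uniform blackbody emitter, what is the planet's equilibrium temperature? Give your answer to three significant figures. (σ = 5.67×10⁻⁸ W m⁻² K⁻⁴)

T_eq ≈ 169 K

L = 4πR_⋆²σT_⋆⁴ = 4π(7.66×10⁸)² × 5.67×10⁻⁸ × (5650)⁴ = 4.26×10²⁶ W.
S = L/(4πd²) = 275 W m⁻².
Energy balance: absorbed = emitted ⇒ πR²·S(1−A) = 4πR²·σT_eq⁴, so T_eq⁴ = S(1−A)/(4σ).
T_eq = [275 × 0.68 / (4 × 5.67×10⁻⁸)]^(1/4) = (8.25×10⁸)^(1/4) = 169 K.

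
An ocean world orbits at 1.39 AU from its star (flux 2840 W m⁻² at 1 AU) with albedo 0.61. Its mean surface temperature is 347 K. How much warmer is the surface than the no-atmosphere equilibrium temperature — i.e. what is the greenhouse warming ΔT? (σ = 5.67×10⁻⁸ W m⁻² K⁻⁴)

ΔT ≈ 122.8 K

S = 2840/1.39² = 1470 W m⁻².
T_eq = [S(1−A)/(4σ)]^(1/4) = [1470×0.39/(4×5.67×10⁻⁸)]^(1/4) = 224.2 K.
ΔT = T_surf − T_eq = 347 − 224.2.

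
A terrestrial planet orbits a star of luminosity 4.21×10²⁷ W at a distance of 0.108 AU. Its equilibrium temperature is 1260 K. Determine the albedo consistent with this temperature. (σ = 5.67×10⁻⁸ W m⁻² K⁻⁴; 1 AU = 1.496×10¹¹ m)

d = 0.108 AU = 1.62×10¹⁰ m.
Flux: S = L/(4πd²) = 4.21×10²⁷/(4π×(1.62×10¹⁰)²) = 1.28×10⁶ W m⁻².
From T_eq⁴ = S(1−A)/(4σ): 1−A = 4σT_eq⁴/S.
1−A = 4 × 5.67×10⁻⁸ × (1260)⁴ / 1.28×10⁶ = 0.445.

A ≈ 0.55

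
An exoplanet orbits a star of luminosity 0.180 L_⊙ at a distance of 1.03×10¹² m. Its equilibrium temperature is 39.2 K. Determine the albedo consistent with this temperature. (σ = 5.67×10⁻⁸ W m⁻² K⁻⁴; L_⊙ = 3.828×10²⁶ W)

A ≈ 0.90

L = 0.180 × 3.828×10²⁶ = 6.89×10²⁵ W.
Flux: S = L/(4πd²) = 6.89×10²⁵/(4π×(1.03×10¹²)²) = 5.17 W m⁻².
From T_eq⁴ = S(1−A)/(4σ): 1−A = 4σT_eq⁴/S.
1−A = 4 × 5.67×10⁻⁸ × (39.2)⁴ / 5.17 = 0.104.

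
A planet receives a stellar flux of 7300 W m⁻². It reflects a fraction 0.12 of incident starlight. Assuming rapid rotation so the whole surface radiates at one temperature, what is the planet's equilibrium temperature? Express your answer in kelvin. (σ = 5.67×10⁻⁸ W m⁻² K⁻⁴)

T_eq ≈ 410 K

Energy balance: absorbed = emitted ⇒ πR²·S(1−A) = 4πR²·σT_eq⁴, so T_eq⁴ = S(1−A)/(4σ).
T_eq = [7300 × 0.88 / (4 × 5.67×10⁻⁸)]^(1/4) = (2.83×10¹⁰)^(1/4) = 410 K.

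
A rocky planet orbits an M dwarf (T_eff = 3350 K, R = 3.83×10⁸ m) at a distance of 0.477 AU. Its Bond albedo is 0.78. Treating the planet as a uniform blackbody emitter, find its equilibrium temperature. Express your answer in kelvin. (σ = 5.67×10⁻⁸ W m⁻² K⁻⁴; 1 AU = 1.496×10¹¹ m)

d = 0.477 AU = 7.14×10¹⁰ m.
L = 4πR_⋆²σT_⋆⁴ = 4π(3.83×10⁸)² × 5.67×10⁻⁸ × (3350)⁴ = 1.32×10²⁵ W.
S = L/(4πd²) = 206 W m⁻².
Energy balance: absorbed = emitted ⇒ πR²·S(1−A) = 4πR²·σT_eq⁴, so T_eq⁴ = S(1−A)/(4σ).
T_eq = [206 × 0.22 / (4 × 5.67×10⁻⁸)]^(1/4) = (2.00×10⁸)^(1/4) = 119 K.

T_eq ≈ 119 K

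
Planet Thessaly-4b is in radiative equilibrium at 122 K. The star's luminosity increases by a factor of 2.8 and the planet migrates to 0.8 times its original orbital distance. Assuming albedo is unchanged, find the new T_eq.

T_eq ∝ L^(1/4) · d^(−1/2).
T′ = 122 × 2.8^(1/4) / 0.8^(1/2) = 176 K.

T_eq ≈ 176 K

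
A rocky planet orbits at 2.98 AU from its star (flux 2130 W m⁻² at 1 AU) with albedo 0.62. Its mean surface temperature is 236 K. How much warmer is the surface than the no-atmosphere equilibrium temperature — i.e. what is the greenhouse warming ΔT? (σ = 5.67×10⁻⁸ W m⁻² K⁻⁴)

ΔT ≈ 94.4 K

S = 2130/2.98² = 239.9 W m⁻².
T_eq = [S(1−A)/(4σ)]^(1/4) = [239.9×0.38/(4×5.67×10⁻⁸)]^(1/4) = 141.6 K.
ΔT = T_surf − T_eq = 236 − 141.6.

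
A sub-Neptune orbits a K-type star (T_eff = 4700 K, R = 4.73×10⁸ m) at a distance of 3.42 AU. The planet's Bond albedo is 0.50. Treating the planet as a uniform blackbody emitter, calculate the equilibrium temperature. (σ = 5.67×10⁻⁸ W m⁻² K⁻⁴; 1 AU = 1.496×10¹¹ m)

d = 3.42 AU = 5.12×10¹¹ m.
L = 4πR_⋆²σT_⋆⁴ = 4π(4.73×10⁸)² × 5.67×10⁻⁸ × (4700)⁴ = 7.78×10²⁵ W.
S = L/(4πd²) = 23.6 W m⁻².
Energy balance: absorbed = emitted ⇒ πR²·S(1−A) = 4πR²·σT_eq⁴, so T_eq⁴ = S(1−A)/(4σ).
T_eq = [23.6 × 0.50 / (4 × 5.67×10⁻⁸)]^(1/4) = (5.21×10⁷)^(1/4) = 85.0 K.

T_eq ≈ 85.0 K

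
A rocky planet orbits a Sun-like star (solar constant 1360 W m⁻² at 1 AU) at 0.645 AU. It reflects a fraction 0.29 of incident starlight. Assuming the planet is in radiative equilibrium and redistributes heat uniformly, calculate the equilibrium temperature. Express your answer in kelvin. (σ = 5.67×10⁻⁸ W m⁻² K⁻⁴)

Flux at 0.645 AU: S = 1360/0.645² = 3270 W m⁻².
Energy balance: absorbed = emitted ⇒ πR²·S(1−A) = 4πR²·σT_eq⁴, so T_eq⁴ = S(1−A)/(4σ).
T_eq = [3270 × 0.71 / (4 × 5.67×10⁻⁸)]^(1/4) = (1.02×10¹⁰)^(1/4) = 318 K.

T_eq ≈ 318 K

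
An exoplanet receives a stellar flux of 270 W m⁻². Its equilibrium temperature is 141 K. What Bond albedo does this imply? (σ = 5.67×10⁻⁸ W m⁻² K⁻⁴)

From T_eq⁴ = S(1−A)/(4σ): 1−A = 4σT_eq⁴/S.
1−A = 4 × 5.67×10⁻⁸ × (141)⁴ / 270 = 0.332.

A ≈ 0.67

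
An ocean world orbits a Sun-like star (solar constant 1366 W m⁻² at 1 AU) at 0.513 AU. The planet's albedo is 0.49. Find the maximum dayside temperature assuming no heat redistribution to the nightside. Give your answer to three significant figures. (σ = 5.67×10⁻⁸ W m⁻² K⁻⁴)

T_ss ≈ 465 K

Flux at 0.513 AU: S = 1366/0.513² = 5190 W m⁻².
With no redistribution each surface element balances locally: S(1−A) = σT⁴.
T = [5190 × 0.51 / 5.67×10⁻⁸]^(1/4) = (4.67×10¹⁰)^(1/4) = 465 K.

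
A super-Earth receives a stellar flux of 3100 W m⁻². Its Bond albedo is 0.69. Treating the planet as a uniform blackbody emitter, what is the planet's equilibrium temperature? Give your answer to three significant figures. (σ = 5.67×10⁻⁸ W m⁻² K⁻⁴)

T_eq ≈ 255 K

Energy balance: absorbed = emitted ⇒ πR²·S(1−A) = 4πR²·σT_eq⁴, so T_eq⁴ = S(1−A)/(4σ).
T_eq = [3100 × 0.31 / (4 × 5.67×10⁻⁸)]^(1/4) = (4.24×10⁹)^(1/4) = 255 K.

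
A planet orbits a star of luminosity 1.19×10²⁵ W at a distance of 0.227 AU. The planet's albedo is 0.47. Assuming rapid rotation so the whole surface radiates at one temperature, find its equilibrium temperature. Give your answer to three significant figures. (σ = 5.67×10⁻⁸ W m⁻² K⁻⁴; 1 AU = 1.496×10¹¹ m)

T_eq ≈ 209 K

d = 0.227 AU = 3.40×10¹⁰ m.
Flux: S = L/(4πd²) = 1.19×10²⁵/(4π×(3.40×10¹⁰)²) = 821 W m⁻².
Energy balance: absorbed = emitted ⇒ πR²·S(1−A) = 4πR²·σT_eq⁴, so T_eq⁴ = S(1−A)/(4σ).
T_eq = [821 × 0.53 / (4 × 5.67×10⁻⁸)]^(1/4) = (1.92×10⁹)^(1/4) = 209 K.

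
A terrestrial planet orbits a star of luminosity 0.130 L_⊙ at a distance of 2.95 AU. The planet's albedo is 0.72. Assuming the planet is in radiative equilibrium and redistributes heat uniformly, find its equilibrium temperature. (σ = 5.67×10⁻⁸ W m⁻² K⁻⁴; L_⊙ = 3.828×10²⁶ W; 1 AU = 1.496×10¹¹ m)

T_eq ≈ 70.8 K

d = 2.95 AU = 4.41×10¹¹ m.
L = 0.130 × 3.828×10²⁶ = 4.98×10²⁵ W.
Flux: S = L/(4πd²) = 4.98×10²⁵/(4π×(4.41×10¹¹)²) = 20.3 W m⁻².
Energy balance: absorbed = emitted ⇒ πR²·S(1−A) = 4πR²·σT_eq⁴, so T_eq⁴ = S(1−A)/(4σ).
T_eq = [20.3 × 0.28 / (4 × 5.67×10⁻⁸)]^(1/4) = (2.51×10⁷)^(1/4) = 70.8 K.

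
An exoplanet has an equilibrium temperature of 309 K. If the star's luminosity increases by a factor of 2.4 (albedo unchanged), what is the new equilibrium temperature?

T_eq ∝ L^(1/4) · d^(−1/2).
T′ = 309 × 2.4^(1/4) = 385 K.

T_eq ≈ 385 K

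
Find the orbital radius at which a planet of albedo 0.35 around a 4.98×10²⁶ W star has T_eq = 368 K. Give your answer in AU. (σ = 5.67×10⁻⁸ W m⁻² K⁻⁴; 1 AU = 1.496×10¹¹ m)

From T_eq⁴ = L(1−A)/(16πσd²): d = √[L(1−A)/(16πσT_eq⁴)].
d = √[4.98×10²⁶ × 0.65 / (16π × 5.67×10⁻⁸ × (368)⁴)] = 7.87×10¹⁰ m = 0.526 AU.

d ≈ 0.526 AU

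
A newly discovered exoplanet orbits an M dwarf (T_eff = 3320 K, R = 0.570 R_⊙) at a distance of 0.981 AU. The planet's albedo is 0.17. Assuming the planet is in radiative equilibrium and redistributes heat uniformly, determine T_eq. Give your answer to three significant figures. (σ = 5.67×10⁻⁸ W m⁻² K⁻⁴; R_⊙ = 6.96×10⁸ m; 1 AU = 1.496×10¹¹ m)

R_⋆ = 0.570 × 6.96×10⁸ = 3.97×10⁸ m.
d = 0.981 AU = 1.47×10¹¹ m.
L = 4πR_⋆²σT_⋆⁴ = 4π(3.97×10⁸)² × 5.67×10⁻⁸ × (3320)⁴ = 1.36×10²⁵ W.
S = L/(4πd²) = 50.3 W m⁻².
Energy balance: absorbed = emitted ⇒ πR²·S(1−A) = 4πR²·σT_eq⁴, so T_eq⁴ = S(1−A)/(4σ).
T_eq = [50.3 × 0.83 / (4 × 5.67×10⁻⁸)]^(1/4) = (1.84×10⁸)^(1/4) = 117 K.

T_eq ≈ 117 K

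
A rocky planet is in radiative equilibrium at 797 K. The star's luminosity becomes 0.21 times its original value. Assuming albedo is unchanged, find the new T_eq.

T_eq ∝ L^(1/4) · d^(−1/2).
T′ = 797 × 0.21^(1/4) = 540 K.

T_eq ≈ 540 K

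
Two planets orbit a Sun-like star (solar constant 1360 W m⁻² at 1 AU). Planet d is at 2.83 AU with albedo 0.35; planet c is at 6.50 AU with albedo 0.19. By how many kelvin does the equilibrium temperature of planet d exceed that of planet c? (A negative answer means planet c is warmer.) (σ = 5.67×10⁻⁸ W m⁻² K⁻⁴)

ΔT ≈ 45.0 K

T_eq = [S₀(1−A)/(4σd²)]^(1/4), so T ∝ (1−A)^(1/4) / √d.
T₁ = [1360×0.65/(4×5.67×10⁻⁸×2.83²)]^(1/4) = 148.53 K.
T₂ = [1360×0.81/(4×5.67×10⁻⁸×6.50²)]^(1/4) = 103.55 K.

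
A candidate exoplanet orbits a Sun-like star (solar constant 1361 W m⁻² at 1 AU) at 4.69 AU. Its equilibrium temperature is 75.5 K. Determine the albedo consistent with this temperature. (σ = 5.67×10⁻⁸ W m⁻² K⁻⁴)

A ≈ 0.88

Flux at 4.69 AU: S = 1361/4.69² = 61.9 W m⁻².
From T_eq⁴ = S(1−A)/(4σ): 1−A = 4σT_eq⁴/S.
1−A = 4 × 5.67×10⁻⁸ × (75.5)⁴ / 61.9 = 0.119.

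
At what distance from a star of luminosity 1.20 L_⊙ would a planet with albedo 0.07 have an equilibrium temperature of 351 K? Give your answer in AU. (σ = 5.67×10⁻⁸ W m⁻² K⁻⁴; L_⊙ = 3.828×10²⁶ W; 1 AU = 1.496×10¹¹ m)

d ≈ 0.664 AU

L = 1.20 × 3.828×10²⁶ = 4.59×10²⁶ W.
From T_eq⁴ = L(1−A)/(16πσd²): d = √[L(1−A)/(16πσT_eq⁴)].
d = √[4.59×10²⁶ × 0.93 / (16π × 5.67×10⁻⁸ × (351)⁴)] = 9.94×10¹⁰ m = 0.664 AU.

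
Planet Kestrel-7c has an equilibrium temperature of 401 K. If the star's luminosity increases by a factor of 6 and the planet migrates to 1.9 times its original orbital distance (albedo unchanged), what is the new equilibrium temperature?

T_eq ∝ L^(1/4) · d^(−1/2).
T′ = 401 × 6^(1/4) / 1.9^(1/2) = 455 K.

T_eq ≈ 455 K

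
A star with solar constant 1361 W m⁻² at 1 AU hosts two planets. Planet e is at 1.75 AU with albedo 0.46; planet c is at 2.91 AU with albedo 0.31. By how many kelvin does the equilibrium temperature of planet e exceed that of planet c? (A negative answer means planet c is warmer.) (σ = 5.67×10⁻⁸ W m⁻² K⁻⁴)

T_eq = [S₀(1−A)/(4σd²)]^(1/4), so T ∝ (1−A)^(1/4) / √d.
T₁ = [1361×0.54/(4×5.67×10⁻⁸×1.75²)]^(1/4) = 180.36 K.
T₂ = [1361×0.69/(4×5.67×10⁻⁸×2.91²)]^(1/4) = 148.70 K.

ΔT ≈ 31.7 K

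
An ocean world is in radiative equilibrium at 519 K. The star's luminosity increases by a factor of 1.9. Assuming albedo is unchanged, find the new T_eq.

T_eq ≈ 609 K

T_eq ∝ L^(1/4) · d^(−1/2).
T′ = 519 × 1.9^(1/4) = 609 K.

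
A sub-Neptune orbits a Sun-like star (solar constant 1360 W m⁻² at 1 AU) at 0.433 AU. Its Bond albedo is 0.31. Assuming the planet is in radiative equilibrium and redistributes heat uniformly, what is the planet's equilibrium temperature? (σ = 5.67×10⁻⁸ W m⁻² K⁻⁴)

T_eq ≈ 385 K

Flux at 0.433 AU: S = 1360/0.433² = 7250 W m⁻².
Energy balance: absorbed = emitted ⇒ πR²·S(1−A) = 4πR²·σT_eq⁴, so T_eq⁴ = S(1−A)/(4σ).
T_eq = [7250 × 0.69 / (4 × 5.67×10⁻⁸)]^(1/4) = (2.21×10¹⁰)^(1/4) = 385 K.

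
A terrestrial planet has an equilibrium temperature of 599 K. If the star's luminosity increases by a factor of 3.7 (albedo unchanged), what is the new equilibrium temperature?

T_eq ∝ L^(1/4) · d^(−1/2).
T′ = 599 × 3.7^(1/4) = 831 K.

T_eq ≈ 831 K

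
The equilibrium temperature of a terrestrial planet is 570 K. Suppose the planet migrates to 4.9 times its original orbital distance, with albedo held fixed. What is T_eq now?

T_eq ∝ L^(1/4) · d^(−1/2).
T′ = 570 / 4.9^(1/2) = 257 K.

T_eq ≈ 257 K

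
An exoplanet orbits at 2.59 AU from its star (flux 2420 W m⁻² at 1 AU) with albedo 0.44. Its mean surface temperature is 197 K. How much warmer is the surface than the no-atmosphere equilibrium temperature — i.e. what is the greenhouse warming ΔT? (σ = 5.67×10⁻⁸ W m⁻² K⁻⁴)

S = 2420/2.59² = 360.8 W m⁻².
T_eq = [S(1−A)/(4σ)]^(1/4) = [360.8×0.56/(4×5.67×10⁻⁸)]^(1/4) = 172.8 K.
ΔT = T_surf − T_eq = 197 − 172.8.

ΔT ≈ 24.2 K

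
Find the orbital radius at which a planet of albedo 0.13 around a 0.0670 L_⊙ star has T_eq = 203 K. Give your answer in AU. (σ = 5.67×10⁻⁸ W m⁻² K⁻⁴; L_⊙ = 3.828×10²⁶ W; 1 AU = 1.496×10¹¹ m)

L = 0.0670 × 3.828×10²⁶ = 2.56×10²⁵ W.
From T_eq⁴ = L(1−A)/(16πσd²): d = √[L(1−A)/(16πσT_eq⁴)].
d = √[2.56×10²⁵ × 0.87 / (16π × 5.67×10⁻⁸ × (203)⁴)] = 6.79×10¹⁰ m = 0.454 AU.

d ≈ 0.454 AU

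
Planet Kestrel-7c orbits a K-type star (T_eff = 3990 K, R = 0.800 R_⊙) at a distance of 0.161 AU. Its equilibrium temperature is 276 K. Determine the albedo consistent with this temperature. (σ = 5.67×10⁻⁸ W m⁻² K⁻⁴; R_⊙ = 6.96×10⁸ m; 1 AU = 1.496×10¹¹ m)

A ≈ 0.83

R_⋆ = 0.800 × 6.96×10⁸ = 5.57×10⁸ m.
d = 0.161 AU = 2.41×10¹⁰ m.
L = 4πR_⋆²σT_⋆⁴ = 4π(5.57×10⁸)² × 5.67×10⁻⁸ × (3990)⁴ = 5.60×10²⁵ W.
S = L/(4πd²) = 7680 W m⁻².
From T_eq⁴ = S(1−A)/(4σ): 1−A = 4σT_eq⁴/S.
1−A = 4 × 5.67×10⁻⁸ × (276)⁴ / 7680 = 0.171.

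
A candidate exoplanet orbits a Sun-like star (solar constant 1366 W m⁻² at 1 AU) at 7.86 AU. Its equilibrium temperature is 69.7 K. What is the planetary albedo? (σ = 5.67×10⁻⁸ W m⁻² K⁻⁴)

A ≈ 0.76

Flux at 7.86 AU: S = 1366/7.86² = 22.1 W m⁻².
From T_eq⁴ = S(1−A)/(4σ): 1−A = 4σT_eq⁴/S.
1−A = 4 × 5.67×10⁻⁸ × (69.7)⁴ / 22.1 = 0.242.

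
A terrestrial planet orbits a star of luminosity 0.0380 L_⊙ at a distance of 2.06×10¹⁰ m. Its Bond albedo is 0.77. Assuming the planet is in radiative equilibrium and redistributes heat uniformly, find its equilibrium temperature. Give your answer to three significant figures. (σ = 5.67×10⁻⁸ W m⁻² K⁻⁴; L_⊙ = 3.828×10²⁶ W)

T_eq ≈ 229 K

L = 0.0380 × 3.828×10²⁶ = 1.45×10²⁵ W.
Flux: S = L/(4πd²) = 1.45×10²⁵/(4π×(2.06×10¹⁰)²) = 2730 W m⁻².
Energy balance: absorbed = emitted ⇒ πR²·S(1−A) = 4πR²·σT_eq⁴, so T_eq⁴ = S(1−A)/(4σ).
T_eq = [2730 × 0.23 / (4 × 5.67×10⁻⁸)]^(1/4) = (2.77×10⁹)^(1/4) = 229 K.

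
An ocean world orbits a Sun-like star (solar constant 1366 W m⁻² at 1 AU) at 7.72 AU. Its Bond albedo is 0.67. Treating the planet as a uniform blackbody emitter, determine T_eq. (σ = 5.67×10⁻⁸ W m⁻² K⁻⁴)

Flux at 7.72 AU: S = 1366/7.72² = 22.9 W m⁻².
Energy balance: absorbed = emitted ⇒ πR²·S(1−A) = 4πR²·σT_eq⁴, so T_eq⁴ = S(1−A)/(4σ).
T_eq = [22.9 × 0.33 / (4 × 5.67×10⁻⁸)]^(1/4) = (3.33×10⁷)^(1/4) = 76.0 K.

T_eq ≈ 76.0 K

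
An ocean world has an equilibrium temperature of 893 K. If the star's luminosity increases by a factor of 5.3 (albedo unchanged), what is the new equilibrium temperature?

T_eq ∝ L^(1/4) · d^(−1/2).
T′ = 893 × 5.3^(1/4) = 1350 K.

T_eq ≈ 1350 K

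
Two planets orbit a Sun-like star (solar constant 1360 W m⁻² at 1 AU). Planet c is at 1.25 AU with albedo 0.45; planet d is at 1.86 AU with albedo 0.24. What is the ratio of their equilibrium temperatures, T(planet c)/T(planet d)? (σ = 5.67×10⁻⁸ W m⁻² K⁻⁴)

T₁/T₂ ≈ 1.125

T_eq = [S₀(1−A)/(4σd²)]^(1/4), so T ∝ (1−A)^(1/4) / √d.
T₁ = [1360×0.55/(4×5.67×10⁻⁸×1.25²)]^(1/4) = 214.34 K.
T₂ = [1360×0.76/(4×5.67×10⁻⁸×1.86²)]^(1/4) = 190.51 K.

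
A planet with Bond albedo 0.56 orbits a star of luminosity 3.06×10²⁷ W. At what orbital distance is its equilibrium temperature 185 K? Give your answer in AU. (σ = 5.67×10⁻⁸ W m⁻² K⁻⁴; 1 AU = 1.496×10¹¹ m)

From T_eq⁴ = L(1−A)/(16πσd²): d = √[L(1−A)/(16πσT_eq⁴)].
d = √[3.06×10²⁷ × 0.44 / (16π × 5.67×10⁻⁸ × (185)⁴)] = 6.35×10¹¹ m = 4.25 AU.

d ≈ 4.25 AU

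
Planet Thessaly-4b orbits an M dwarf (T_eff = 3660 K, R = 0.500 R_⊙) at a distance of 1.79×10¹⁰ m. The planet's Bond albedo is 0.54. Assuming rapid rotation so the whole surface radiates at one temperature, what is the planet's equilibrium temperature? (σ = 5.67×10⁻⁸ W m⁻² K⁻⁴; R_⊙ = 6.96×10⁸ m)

T_eq ≈ 297 K

R_⋆ = 0.500 × 6.96×10⁸ = 3.48×10⁸ m.
L = 4πR_⋆²σT_⋆⁴ = 4π(3.48×10⁸)² × 5.67×10⁻⁸ × (3660)⁴ = 1.55×10²⁵ W.
S = L/(4πd²) = 3850 W m⁻².
Energy balance: absorbed = emitted ⇒ πR²·S(1−A) = 4πR²·σT_eq⁴, so T_eq⁴ = S(1−A)/(4σ).
T_eq = [3850 × 0.46 / (4 × 5.67×10⁻⁸)]^(1/4) = (7.80×10⁹)^(1/4) = 297 K.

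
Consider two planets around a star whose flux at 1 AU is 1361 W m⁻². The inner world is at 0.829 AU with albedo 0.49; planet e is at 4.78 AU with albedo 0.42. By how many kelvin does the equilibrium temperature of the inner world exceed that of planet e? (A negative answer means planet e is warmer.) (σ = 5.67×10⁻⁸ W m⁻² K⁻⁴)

T_eq = [S₀(1−A)/(4σd²)]^(1/4), so T ∝ (1−A)^(1/4) / √d.
T₁ = [1361×0.51/(4×5.67×10⁻⁸×0.829²)]^(1/4) = 258.33 K.
T₂ = [1361×0.58/(4×5.67×10⁻⁸×4.78²)]^(1/4) = 111.10 K.

ΔT ≈ 147.2 K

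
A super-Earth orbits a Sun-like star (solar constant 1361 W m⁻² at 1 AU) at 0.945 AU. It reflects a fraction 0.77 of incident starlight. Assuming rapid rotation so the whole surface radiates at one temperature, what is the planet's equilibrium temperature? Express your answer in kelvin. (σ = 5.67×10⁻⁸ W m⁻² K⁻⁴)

Flux at 0.945 AU: S = 1361/0.945² = 1520 W m⁻².
Energy balance: absorbed = emitted ⇒ πR²·S(1−A) = 4πR²·σT_eq⁴, so T_eq⁴ = S(1−A)/(4σ).
T_eq = [1520 × 0.23 / (4 × 5.67×10⁻⁸)]^(1/4) = (1.55×10⁹)^(1/4) = 198 K.

T_eq ≈ 198 K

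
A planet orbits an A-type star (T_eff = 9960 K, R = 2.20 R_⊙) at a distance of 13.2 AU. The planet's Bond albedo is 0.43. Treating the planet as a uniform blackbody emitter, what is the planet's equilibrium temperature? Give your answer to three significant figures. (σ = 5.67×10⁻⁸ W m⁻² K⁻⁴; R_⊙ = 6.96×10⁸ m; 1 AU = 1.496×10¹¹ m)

T_eq ≈ 170 K

R_⋆ = 2.20 × 6.96×10⁸ = 1.53×10⁹ m.
d = 13.2 AU = 1.97×10¹² m.
L = 4πR_⋆²σT_⋆⁴ = 4π(1.53×10⁹)² × 5.67×10⁻⁸ × (9960)⁴ = 1.64×10²⁸ W.
S = L/(4πd²) = 335 W m⁻².
Energy balance: absorbed = emitted ⇒ πR²·S(1−A) = 4πR²·σT_eq⁴, so T_eq⁴ = S(1−A)/(4σ).
T_eq = [335 × 0.57 / (4 × 5.67×10⁻⁸)]^(1/4) = (8.43×10⁸)^(1/4) = 170 K.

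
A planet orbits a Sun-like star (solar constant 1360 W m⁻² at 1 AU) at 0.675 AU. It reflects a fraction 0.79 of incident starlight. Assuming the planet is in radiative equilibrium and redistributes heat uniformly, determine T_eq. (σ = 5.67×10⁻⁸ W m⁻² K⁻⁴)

Flux at 0.675 AU: S = 1360/0.675² = 2980 W m⁻².
Energy balance: absorbed = emitted ⇒ πR²·S(1−A) = 4πR²·σT_eq⁴, so T_eq⁴ = S(1−A)/(4σ).
T_eq = [2980 × 0.21 / (4 × 5.67×10⁻⁸)]^(1/4) = (2.76×10⁹)^(1/4) = 229 K.

T_eq ≈ 229 K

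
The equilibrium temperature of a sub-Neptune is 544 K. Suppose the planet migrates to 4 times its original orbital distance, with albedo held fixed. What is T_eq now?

T_eq ∝ L^(1/4) · d^(−1/2).
T′ = 544 / 4^(1/2) = 272 K.

T_eq ≈ 272 K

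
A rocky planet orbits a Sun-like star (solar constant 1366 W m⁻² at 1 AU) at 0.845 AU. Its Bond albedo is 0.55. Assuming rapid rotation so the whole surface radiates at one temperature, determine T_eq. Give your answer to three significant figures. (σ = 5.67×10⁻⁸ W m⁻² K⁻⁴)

Flux at 0.845 AU: S = 1366/0.845² = 1910 W m⁻².
Energy balance: absorbed = emitted ⇒ πR²·S(1−A) = 4πR²·σT_eq⁴, so T_eq⁴ = S(1−A)/(4σ).
T_eq = [1910 × 0.45 / (4 × 5.67×10⁻⁸)]^(1/4) = (3.80×10⁹)^(1/4) = 248 K.

T_eq ≈ 248 K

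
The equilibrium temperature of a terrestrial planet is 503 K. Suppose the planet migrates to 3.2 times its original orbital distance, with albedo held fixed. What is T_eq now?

T_eq ≈ 281 K

T_eq ∝ L^(1/4) · d^(−1/2).
T′ = 503 / 3.2^(1/2) = 281 K.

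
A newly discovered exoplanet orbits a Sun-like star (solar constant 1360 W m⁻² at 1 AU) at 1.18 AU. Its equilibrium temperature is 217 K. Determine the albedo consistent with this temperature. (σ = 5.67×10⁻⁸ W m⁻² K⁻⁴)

A ≈ 0.49

Flux at 1.18 AU: S = 1360/1.18² = 977 W m⁻².
From T_eq⁴ = S(1−A)/(4σ): 1−A = 4σT_eq⁴/S.
1−A = 4 × 5.67×10⁻⁸ × (217)⁴ / 977 = 0.515.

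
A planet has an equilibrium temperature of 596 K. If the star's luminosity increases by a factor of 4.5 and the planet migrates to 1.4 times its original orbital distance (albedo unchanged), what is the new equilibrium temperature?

T_eq ∝ L^(1/4) · d^(−1/2).
T′ = 596 × 4.5^(1/4) / 1.4^(1/2) = 734 K.

T_eq ≈ 734 K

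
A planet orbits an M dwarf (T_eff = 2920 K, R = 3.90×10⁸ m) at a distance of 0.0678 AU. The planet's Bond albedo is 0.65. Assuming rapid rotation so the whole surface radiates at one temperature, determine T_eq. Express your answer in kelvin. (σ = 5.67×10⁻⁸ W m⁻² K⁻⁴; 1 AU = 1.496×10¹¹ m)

d = 0.0678 AU = 1.01×10¹⁰ m.
L = 4πR_⋆²σT_⋆⁴ = 4π(3.90×10⁸)² × 5.67×10⁻⁸ × (2920)⁴ = 7.88×10²⁴ W.
S = L/(4πd²) = 6090 W m⁻².
Energy balance: absorbed = emitted ⇒ πR²·S(1−A) = 4πR²·σT_eq⁴, so T_eq⁴ = S(1−A)/(4σ).
T_eq = [6090 × 0.35 / (4 × 5.67×10⁻⁸)]^(1/4) = (9.40×10⁹)^(1/4) = 311 K.

T_eq ≈ 311 K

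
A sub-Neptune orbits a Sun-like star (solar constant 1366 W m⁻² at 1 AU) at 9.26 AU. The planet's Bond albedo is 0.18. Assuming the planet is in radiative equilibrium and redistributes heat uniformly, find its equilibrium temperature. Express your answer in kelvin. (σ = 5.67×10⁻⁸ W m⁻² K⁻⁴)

T_eq ≈ 87.1 K

Flux at 9.26 AU: S = 1366/9.26² = 15.9 W m⁻².
Energy balance: absorbed = emitted ⇒ πR²·S(1−A) = 4πR²·σT_eq⁴, so T_eq⁴ = S(1−A)/(4σ).
T_eq = [15.9 × 0.82 / (4 × 5.67×10⁻⁸)]^(1/4) = (5.76×10⁷)^(1/4) = 87.1 K.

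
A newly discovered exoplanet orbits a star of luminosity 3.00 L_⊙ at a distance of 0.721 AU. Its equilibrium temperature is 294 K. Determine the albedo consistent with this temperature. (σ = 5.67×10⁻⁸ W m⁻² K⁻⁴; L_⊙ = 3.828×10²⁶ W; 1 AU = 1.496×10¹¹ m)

A ≈ 0.78

d = 0.721 AU = 1.08×10¹¹ m.
L = 3.00 × 3.828×10²⁶ = 1.15×10²⁷ W.
Flux: S = L/(4πd²) = 1.15×10²⁷/(4π×(1.08×10¹¹)²) = 7860 W m⁻².
From T_eq⁴ = S(1−A)/(4σ): 1−A = 4σT_eq⁴/S.
1−A = 4 × 5.67×10⁻⁸ × (294)⁴ / 7860 = 0.216.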